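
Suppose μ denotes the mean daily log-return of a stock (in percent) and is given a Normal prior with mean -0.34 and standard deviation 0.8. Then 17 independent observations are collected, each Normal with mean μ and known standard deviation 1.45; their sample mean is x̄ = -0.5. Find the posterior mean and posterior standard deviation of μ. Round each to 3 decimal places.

With known σ, the Normal prior is conjugate. Weight on the data is w = (n/σ²)/(n/σ² + 1/τ₀²) = 8.08561/(8.08561+1.56250) = 0.83805.
Posterior mean = w·x̄ + (1−w)·μ₀ = 0.83805·-0.5 + 0.16195·-0.34 = -0.474. Posterior variance = 1/(8.08561+1.56250) = 0.103647, so SD = 0.322.

Posterior mean ≈ -0.474; posterior SD ≈ 0.322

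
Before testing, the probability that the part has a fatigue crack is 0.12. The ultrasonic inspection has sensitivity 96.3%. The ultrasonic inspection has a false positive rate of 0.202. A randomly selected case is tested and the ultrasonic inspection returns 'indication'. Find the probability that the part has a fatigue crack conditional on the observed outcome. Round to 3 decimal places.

P(H | E) ≈ 0.394

Write H for 'the part has a fatigue crack'. Prior odds H:¬H = 0.12/0.88 = 0.13636. For the 'indication' outcome, the likelihood ratio is 0.963/0.202 = 4.7673.
Posterior odds = 0.13636 × 4.7673 = 0.65009, so P(H|E) = 0.65009/(1+0.65009) = 0.394.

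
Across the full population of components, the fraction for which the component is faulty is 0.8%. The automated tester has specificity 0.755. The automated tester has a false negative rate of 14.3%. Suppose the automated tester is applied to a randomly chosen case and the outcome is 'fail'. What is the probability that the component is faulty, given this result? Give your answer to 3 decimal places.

Write H for 'the component is faulty'. Prior odds H:¬H = 0.008/0.992 = 0.0080645. For the 'fail' outcome, the likelihood ratio is 0.857/0.245 = 3.4980.
Posterior odds = 0.0080645 × 3.4980 = 0.028209, so P(H|E) = 0.028209/(1+0.028209) = 0.027.

P(H | E) ≈ 0.027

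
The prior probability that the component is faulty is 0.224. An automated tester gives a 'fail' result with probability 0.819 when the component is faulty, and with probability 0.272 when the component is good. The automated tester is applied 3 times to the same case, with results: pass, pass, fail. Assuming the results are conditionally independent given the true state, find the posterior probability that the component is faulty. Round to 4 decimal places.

Posterior P(H) ≈ 0.0510

Let H be the event that the component is faulty; start with P(H) = 0.224. P('fail'|H) = 0.819, P('fail'|¬H) = 0.272.
Update on result 1 ('pass'): P(H) ← 0.181·0.2240 / (0.181·0.2240 + 0.728·0.7760) = 0.040544/0.60547 = 0.0670.
Update on result 2 ('pass'): P(H) ← 0.181·0.0670 / (0.181·0.0670 + 0.728·0.9330) = 0.012120/0.69137 = 0.0175.
Update on result 3 ('fail'): P(H) ← 0.819·0.0175 / (0.819·0.0175 + 0.272·0.9825) = 0.014358/0.28159 = 0.0510.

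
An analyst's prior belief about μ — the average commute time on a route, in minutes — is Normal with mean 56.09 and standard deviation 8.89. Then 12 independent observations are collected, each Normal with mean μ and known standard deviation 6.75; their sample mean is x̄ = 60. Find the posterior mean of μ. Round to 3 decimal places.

Posterior mean ≈ 59.821

With known σ, the Normal prior is conjugate. Weight on the data is w = (n/σ²)/(n/σ² + 1/τ₀²) = 0.263374/(0.263374+0.0126531) = 0.95416.
Posterior mean = w·x̄ + (1−w)·μ₀ = 0.95416·60 + 0.045840·56.09 = 59.821.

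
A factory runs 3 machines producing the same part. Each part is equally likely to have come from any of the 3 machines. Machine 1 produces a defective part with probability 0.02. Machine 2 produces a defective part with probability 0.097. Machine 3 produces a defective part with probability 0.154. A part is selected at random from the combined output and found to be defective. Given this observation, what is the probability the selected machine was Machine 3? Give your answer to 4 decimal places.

Posterior probability ≈ 0.5683

Tabulate prior·likelihood by source: [1] prior 0.333333, lik 0.02, product 0.006667; [2] prior 0.333333, lik 0.097, product 0.03233; [3] prior 0.333333, lik 0.154, product 0.05133.
Normalizing constant = 0.090333; the posterior for Machine 3 is its product over the sum, 0.05133/0.090333 = 0.5683.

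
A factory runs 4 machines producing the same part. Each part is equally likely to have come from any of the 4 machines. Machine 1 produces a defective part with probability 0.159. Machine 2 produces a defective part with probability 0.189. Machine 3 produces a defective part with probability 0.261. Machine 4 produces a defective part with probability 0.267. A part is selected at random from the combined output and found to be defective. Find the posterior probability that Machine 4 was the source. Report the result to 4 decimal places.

Posterior probability ≈ 0.3048

P(defective|M1) = 0.159; P(defective|M2) = 0.189; P(defective|M3) = 0.261; P(defective|M4) = 0.267.
Prior × likelihood for each source: 0.25·0.159=0.03975, 0.25·0.189=0.04725, 0.25·0.261=0.06525, 0.25·0.267=0.06675. Summing gives P(defective) = 0.21900.
P(Machine 4 | defective) = 0.06675 / 0.21900 = 0.3048.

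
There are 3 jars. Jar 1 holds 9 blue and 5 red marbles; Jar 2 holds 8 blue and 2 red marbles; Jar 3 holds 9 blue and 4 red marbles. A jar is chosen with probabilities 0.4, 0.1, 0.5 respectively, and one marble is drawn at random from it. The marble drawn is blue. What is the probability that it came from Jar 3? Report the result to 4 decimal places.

Posterior probability ≈ 0.5066

Tabulate prior·likelihood by source: [1] prior 0.4, lik 0.6429, product 0.2571; [2] prior 0.1, lik 0.8, product 0.08000; [3] prior 0.5, lik 0.6923, product 0.3462.
Normalizing constant = 0.68330; the posterior for Jar 3 is its product over the sum, 0.3462/0.68330 = 0.5066.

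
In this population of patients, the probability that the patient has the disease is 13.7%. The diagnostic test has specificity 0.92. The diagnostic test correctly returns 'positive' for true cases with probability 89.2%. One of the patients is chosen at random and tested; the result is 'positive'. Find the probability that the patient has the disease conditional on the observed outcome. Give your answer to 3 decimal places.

Write H for 'the patient has the disease'. Prior odds H:¬H = 0.137/0.863 = 0.15875. For the 'positive' outcome, the likelihood ratio is 0.892/0.08 = 11.150.
Posterior odds = 0.15875 × 11.150 = 1.7700, so P(H|E) = 1.7700/(1+1.7700) = 0.639.

P(H | E) ≈ 0.639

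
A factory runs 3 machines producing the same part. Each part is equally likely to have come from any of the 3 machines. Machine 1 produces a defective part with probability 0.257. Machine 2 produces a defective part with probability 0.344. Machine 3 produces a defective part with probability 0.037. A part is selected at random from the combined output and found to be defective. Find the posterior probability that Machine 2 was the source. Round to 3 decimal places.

Posterior probability ≈ 0.539

Tabulate prior·likelihood by source: [1] prior 0.333333, lik 0.257, product 0.08567; [2] prior 0.333333, lik 0.344, product 0.1147; [3] prior 0.333333, lik 0.037, product 0.01233.
Normalizing constant = 0.21267; the posterior for Machine 2 is its product over the sum, 0.1147/0.21267 = 0.539.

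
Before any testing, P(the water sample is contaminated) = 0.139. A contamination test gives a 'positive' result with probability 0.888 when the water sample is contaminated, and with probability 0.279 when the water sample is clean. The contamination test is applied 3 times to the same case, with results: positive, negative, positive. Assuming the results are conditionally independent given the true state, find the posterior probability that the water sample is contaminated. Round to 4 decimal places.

With H the event that the water sample is contaminated, the joint likelihood of the observed sequence is P(data|H) = 0.888·0.112·0.888 = 0.088317 and P(data|¬H) = 0.279·0.721·0.279 = 0.056123.
Bayes: P(H|data) = 0.139·0.088317 / (0.139·0.088317 + 0.861·0.056123) = 0.012276/0.060598 = 0.2026.

Posterior P(H) ≈ 0.2026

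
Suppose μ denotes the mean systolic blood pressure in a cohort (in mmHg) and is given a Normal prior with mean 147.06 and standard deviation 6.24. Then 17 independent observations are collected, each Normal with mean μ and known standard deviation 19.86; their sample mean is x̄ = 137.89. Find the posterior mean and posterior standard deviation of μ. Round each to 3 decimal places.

Prior precision 1/τ₀² = 1/6.24² = 0.0256821; data precision n/σ² = 17/19.86² = 0.0431013.
Posterior precision = 0.0256821 + 0.0431013 = 0.0687834, giving posterior SD = 1/√0.0687834 = 3.813.
Posterior mean = (0.0256821·147.06 + 0.0431013·137.89) / 0.0687834 = 141.314.

Posterior mean ≈ 141.314; posterior SD ≈ 3.813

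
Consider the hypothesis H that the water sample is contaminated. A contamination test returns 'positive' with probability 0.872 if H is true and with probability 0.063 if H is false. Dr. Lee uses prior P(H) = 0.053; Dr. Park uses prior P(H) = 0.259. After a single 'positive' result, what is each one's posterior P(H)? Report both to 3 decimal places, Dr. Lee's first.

P('+'|H) = 0.872, P('+'|¬H) = 0.063.
Dr. Lee: numerator 0.872·0.053 = 0.046216; evidence = 0.046216+0.063·0.947 = 0.10588; posterior = 0.437.
Dr. Park: numerator 0.872·0.259 = 0.22585; evidence = 0.22585+0.063·0.741 = 0.27253; posterior = 0.829.

Dr. Lee: 0.437; Dr. Park: 0.829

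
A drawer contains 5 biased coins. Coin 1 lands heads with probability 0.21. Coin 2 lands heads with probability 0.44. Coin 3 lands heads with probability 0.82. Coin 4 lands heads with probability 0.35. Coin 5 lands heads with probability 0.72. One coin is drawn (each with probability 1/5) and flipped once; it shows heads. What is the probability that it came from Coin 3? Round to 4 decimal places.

Tabulate prior·likelihood by source: [1] prior 0.2, lik 0.21, product 0.04200; [2] prior 0.2, lik 0.44, product 0.08800; [3] prior 0.2, lik 0.82, product 0.1640; [4] prior 0.2, lik 0.35, product 0.07000; [5] prior 0.2, lik 0.72, product 0.1440.
Normalizing constant = 0.50800; the posterior for Coin 3 is its product over the sum, 0.1640/0.50800 = 0.3228.

Posterior probability ≈ 0.3228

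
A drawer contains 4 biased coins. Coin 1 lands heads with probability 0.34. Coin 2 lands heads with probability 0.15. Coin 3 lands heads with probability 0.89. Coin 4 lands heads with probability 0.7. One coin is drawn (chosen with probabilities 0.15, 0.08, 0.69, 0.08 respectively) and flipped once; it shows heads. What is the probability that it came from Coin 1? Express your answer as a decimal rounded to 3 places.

Posterior probability ≈ 0.070

P(heads|C1) = 0.34; P(heads|C2) = 0.15; P(heads|C3) = 0.89; P(heads|C4) = 0.7.
Prior × likelihood for each source: 0.15·0.34=0.05100, 0.08·0.15=0.01200, 0.69·0.89=0.6141, 0.08·0.7=0.05600. Summing gives P(heads) = 0.73310.
P(Coin 1 | heads) = 0.05100 / 0.73310 = 0.070.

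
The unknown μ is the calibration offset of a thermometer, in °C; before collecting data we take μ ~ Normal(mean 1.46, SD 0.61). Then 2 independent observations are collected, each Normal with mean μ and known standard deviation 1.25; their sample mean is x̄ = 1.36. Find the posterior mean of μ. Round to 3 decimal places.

Prior precision 1/τ₀² = 1/0.61² = 2.68745; data precision n/σ² = 2/1.25² = 1.28000.
Posterior precision = 2.68745 + 1.28000 = 3.96745.
Posterior mean = (2.68745·1.46 + 1.28000·1.36) / 3.96745 = 1.428.

Posterior mean ≈ 1.428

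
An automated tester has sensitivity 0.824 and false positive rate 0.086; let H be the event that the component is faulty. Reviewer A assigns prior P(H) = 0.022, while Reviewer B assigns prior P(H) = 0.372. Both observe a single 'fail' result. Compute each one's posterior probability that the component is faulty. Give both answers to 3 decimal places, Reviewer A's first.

Reviewer A: 0.177; Reviewer B: 0.850

The likelihood ratio for a 'fail' result is 0.824/0.086 = 9.5814.
Reviewer A: prior odds 0.022/0.978 = 0.022495; posterior odds 0.21553; posterior probability 0.177.
Reviewer B: prior odds 0.372/0.628 = 0.59236; posterior odds 5.6756; posterior probability 0.850.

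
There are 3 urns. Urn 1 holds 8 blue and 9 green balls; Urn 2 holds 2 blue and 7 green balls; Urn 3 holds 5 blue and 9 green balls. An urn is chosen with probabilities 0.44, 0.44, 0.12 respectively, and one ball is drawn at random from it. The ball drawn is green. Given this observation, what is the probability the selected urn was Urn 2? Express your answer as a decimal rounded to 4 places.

Posterior probability ≈ 0.5246

Tabulate prior·likelihood by source: [1] prior 0.44, lik 0.5294, product 0.2329; [2] prior 0.44, lik 0.7778, product 0.3422; [3] prior 0.12, lik 0.6429, product 0.07714.
Normalizing constant = 0.65231; the posterior for Urn 2 is its product over the sum, 0.3422/0.65231 = 0.5246.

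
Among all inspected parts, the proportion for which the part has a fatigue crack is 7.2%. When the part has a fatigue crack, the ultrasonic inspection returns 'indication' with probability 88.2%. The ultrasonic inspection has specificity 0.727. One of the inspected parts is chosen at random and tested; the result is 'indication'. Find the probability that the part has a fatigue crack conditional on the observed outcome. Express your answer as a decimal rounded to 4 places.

Write H for 'the part has a fatigue crack'. Prior odds H:¬H = 0.072/0.928 = 0.077586. For the 'indication' outcome, the likelihood ratio is 0.882/0.273 = 3.2308.
Posterior odds = 0.077586 × 3.2308 = 0.25066, so P(H|E) = 0.25066/(1+0.25066) = 0.2004.

P(H | E) ≈ 0.2004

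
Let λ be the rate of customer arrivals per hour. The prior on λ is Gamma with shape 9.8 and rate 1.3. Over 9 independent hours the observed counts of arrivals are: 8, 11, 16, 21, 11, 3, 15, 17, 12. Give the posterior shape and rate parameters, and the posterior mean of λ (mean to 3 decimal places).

Posterior: Gamma(shape=123.8, rate=10.3); mean ≈ 12.019

The Poisson likelihood adds the total count to the shape and the number of exposure periods to the rate. Here ∑xᵢ = 114 and n = 9, so shape 9.8→123.8 and rate 1.3→10.3.
Posterior mean = shape/rate = 123.8/10.3 = 12.019.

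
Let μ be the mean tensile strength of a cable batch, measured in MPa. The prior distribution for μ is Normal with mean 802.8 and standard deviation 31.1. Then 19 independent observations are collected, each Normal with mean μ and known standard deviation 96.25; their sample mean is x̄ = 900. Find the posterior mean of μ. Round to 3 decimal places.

With known σ, the Normal prior is conjugate. Weight on the data is w = (n/σ²)/(n/σ² + 1/τ₀²) = 0.00205094/(0.00205094+0.00103390) = 0.66484.
Posterior mean = w·x̄ + (1−w)·μ₀ = 0.66484·900 + 0.33516·802.8 = 867.423.

Posterior mean ≈ 867.423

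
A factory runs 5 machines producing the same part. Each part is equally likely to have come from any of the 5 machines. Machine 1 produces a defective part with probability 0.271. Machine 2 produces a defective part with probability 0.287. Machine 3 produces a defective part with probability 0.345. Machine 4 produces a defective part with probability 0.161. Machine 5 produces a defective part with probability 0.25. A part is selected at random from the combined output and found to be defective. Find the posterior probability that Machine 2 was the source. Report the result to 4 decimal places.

Tabulate prior·likelihood by source: [1] prior 0.2, lik 0.271, product 0.05420; [2] prior 0.2, lik 0.287, product 0.05740; [3] prior 0.2, lik 0.345, product 0.06900; [4] prior 0.2, lik 0.161, product 0.03220; [5] prior 0.2, lik 0.25, product 0.05000.
Normalizing constant = 0.26280; the posterior for Machine 2 is its product over the sum, 0.05740/0.26280 = 0.2184.

Posterior probability ≈ 0.2184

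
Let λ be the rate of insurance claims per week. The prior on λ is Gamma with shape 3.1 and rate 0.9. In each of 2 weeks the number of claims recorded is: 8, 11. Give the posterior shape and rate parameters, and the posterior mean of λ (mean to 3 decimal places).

Posterior: Gamma(shape=22.1, rate=2.9); mean ≈ 7.621

Total count ∑xᵢ = 19 over n = 2 weeks.
Gamma is conjugate to the Poisson likelihood: posterior is Gamma(shape = 3.1+19 = 22.1, rate = 0.9+2 = 2.9).
E[λ | data] = 22.1/2.9 = 7.621.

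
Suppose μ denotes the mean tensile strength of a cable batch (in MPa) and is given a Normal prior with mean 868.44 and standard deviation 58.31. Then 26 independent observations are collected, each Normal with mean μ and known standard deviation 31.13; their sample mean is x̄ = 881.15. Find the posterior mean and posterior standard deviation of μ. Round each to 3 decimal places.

Posterior mean ≈ 881.012; posterior SD ≈ 6.072

Prior precision 1/τ₀² = 1/58.31² = 0.00029411; data precision n/σ² = 26/31.13² = 0.0268297.
Posterior precision = 0.00029411 + 0.0268297 = 0.0271238, giving posterior SD = 1/√0.0271238 = 6.072.
Posterior mean = (0.00029411·868.44 + 0.0268297·881.15) / 0.0271238 = 881.012.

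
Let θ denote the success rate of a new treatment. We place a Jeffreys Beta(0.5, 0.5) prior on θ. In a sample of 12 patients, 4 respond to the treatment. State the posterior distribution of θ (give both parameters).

Posterior: Beta(4.5, 8.5)

The binomial likelihood is conjugate to the Beta prior: with 4 successes and 8 failures, the posterior is Beta(0.5+4, 0.5+8) = Beta(4.5, 8.5).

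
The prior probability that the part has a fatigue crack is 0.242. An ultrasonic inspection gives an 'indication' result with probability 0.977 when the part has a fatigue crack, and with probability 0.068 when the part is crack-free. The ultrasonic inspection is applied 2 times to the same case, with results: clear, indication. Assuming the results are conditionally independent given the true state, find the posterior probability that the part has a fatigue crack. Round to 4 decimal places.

Let H be the event that the part has a fatigue crack; start with P(H) = 0.242. P('indication'|H) = 0.977, P('indication'|¬H) = 0.068.
Update on result 1 ('clear'): P(H) ← 0.023·0.2420 / (0.023·0.2420 + 0.932·0.7580) = 0.0055660/0.71202 = 0.0078.
Update on result 2 ('indication'): P(H) ← 0.977·0.0078 / (0.977·0.0078 + 0.068·0.9922) = 0.0076374/0.075106 = 0.1017.

Posterior P(H) ≈ 0.1017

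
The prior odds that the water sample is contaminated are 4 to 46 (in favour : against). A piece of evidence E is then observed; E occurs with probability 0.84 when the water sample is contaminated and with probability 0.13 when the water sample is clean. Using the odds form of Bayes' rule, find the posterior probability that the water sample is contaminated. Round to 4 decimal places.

Prior odds = 4/46 = 0.086957.
Likelihood ratio for E = 0.84/0.13 = 6.4615.
Posterior odds = prior odds × LR = 0.56187.
Posterior probability = odds/(1+odds) = 0.56187/1.5619 = 0.3597.

Posterior probability ≈ 0.3597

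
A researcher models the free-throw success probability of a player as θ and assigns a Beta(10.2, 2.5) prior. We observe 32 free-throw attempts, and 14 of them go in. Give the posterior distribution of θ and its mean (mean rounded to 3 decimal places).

Posterior: Beta(24.2, 20.5); mean ≈ 0.541

The binomial likelihood is conjugate to the Beta prior: with 14 successes and 18 failures, the posterior is Beta(10.2+14, 2.5+18) = Beta(24.2, 20.5).
Posterior mean = α/(α+β) = 24.2/44.7 = 0.541.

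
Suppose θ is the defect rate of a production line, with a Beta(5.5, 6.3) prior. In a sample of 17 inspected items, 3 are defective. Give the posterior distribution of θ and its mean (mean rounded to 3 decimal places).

The binomial likelihood is conjugate to the Beta prior: with 3 successes and 14 failures, the posterior is Beta(5.5+3, 6.3+14) = Beta(8.5, 20.3).
Posterior mean = α/(α+β) = 8.5/28.8 = 0.295.

Posterior: Beta(8.5, 20.3); mean ≈ 0.295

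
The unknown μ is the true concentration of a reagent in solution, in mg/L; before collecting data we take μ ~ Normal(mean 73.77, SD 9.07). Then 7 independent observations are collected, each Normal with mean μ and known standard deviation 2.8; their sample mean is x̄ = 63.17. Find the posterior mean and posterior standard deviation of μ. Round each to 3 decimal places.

Posterior mean ≈ 63.312; posterior SD ≈ 1.051

With known σ, the Normal prior is conjugate. Weight on the data is w = (n/σ²)/(n/σ² + 1/τ₀²) = 0.892857/(0.892857+0.0121559) = 0.98657.
Posterior mean = w·x̄ + (1−w)·μ₀ = 0.98657·63.17 + 0.013432·73.77 = 63.312. Posterior variance = 1/(0.892857+0.0121559) = 1.10496, so SD = 1.051.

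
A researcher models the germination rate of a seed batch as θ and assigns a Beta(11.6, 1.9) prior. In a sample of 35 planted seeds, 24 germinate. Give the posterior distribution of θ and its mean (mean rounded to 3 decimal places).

Posterior: Beta(35.6, 12.9); mean ≈ 0.734

The binomial likelihood is conjugate to the Beta prior: with 24 successes and 11 failures, the posterior is Beta(11.6+24, 1.9+11) = Beta(35.6, 12.9).
E[θ | data] = 35.6/(35.6+12.9) = 0.734.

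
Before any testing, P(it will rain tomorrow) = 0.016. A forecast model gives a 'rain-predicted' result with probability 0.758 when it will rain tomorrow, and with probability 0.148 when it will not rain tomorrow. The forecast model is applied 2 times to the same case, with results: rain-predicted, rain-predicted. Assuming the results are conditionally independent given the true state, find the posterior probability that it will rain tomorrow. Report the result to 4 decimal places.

Posterior P(H) ≈ 0.2990

With H the event that it will rain tomorrow, the joint likelihood of the observed sequence is P(data|H) = 0.758·0.758 = 0.57456 and P(data|¬H) = 0.148·0.148 = 0.021904.
Bayes: P(H|data) = 0.016·0.57456 / (0.016·0.57456 + 0.984·0.021904) = 0.0091930/0.030747 = 0.2990.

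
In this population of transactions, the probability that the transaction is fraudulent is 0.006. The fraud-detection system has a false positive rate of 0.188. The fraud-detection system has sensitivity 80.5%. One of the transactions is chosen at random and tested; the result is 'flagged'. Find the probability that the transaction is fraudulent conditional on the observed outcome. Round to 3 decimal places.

Let H be the event that the transaction is fraudulent. P(H) = 0.006, so P(¬H) = 0.994. With E the 'flagged' result, P(E|H) = 0.805 and P(E|¬H) = 0.188.
P(E) = 0.805·0.006 + 0.188·0.994 = 0.0048300 + 0.18687 = 0.19170.
By Bayes' theorem, P(H|E) = 0.0048300 / 0.19170 = 0.025.

P(H | E) ≈ 0.025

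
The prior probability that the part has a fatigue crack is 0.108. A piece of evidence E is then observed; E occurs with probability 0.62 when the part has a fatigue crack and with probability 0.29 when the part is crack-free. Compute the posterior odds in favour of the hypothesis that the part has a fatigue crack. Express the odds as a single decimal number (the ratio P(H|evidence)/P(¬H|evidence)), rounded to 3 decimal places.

Posterior odds ≈ 0.259

Prior odds = 0.108/(1−0.108) = 0.12108. In log-odds, ln(0.12108) = -2.1113.
Add log likelihood ratio: ln(2.1379) = 0.75984.
Posterior log-odds = -1.3515, so posterior odds = exp(-1.3515) = 0.25885.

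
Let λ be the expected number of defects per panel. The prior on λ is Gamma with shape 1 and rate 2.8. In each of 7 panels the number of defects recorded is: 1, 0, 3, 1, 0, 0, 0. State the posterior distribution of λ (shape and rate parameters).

Total count ∑xᵢ = 5 over n = 7 panels.
Gamma is conjugate to the Poisson likelihood: posterior is Gamma(shape = 1+5 = 6, rate = 2.8+7 = 9.8).

Posterior: Gamma(shape=6, rate=9.8)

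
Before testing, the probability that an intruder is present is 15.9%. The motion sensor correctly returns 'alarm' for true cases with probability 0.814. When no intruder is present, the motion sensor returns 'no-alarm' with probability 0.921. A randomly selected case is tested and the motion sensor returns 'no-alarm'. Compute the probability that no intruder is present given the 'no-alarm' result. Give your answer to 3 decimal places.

P(¬H | E) ≈ 0.963

Let H be the event that an intruder is present. P(H) = 0.159, so P(¬H) = 0.841. With E the 'no-alarm' result, P(E|H) = 0.186 and P(E|¬H) = 0.921.
P(E) = 0.186·0.159 + 0.921·0.841 = 0.029574 + 0.77456 = 0.80414.
By Bayes' theorem, P(H|E) = 0.029574 / 0.80414 = 0.037. Hence P(¬H|E) = 1 − 0.037 = 0.963.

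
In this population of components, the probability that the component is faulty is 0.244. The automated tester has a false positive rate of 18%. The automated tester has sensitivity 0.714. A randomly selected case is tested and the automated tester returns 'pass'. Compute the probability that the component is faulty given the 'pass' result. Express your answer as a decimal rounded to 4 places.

P(H | E) ≈ 0.1012

Write H for 'the component is faulty'. Prior odds H:¬H = 0.244/0.756 = 0.32275. For the 'pass' outcome, the likelihood ratio is 0.286/0.82 = 0.34878.
Posterior odds = 0.32275 × 0.34878 = 0.11257, so P(H|E) = 0.11257/(1+0.11257) = 0.1012.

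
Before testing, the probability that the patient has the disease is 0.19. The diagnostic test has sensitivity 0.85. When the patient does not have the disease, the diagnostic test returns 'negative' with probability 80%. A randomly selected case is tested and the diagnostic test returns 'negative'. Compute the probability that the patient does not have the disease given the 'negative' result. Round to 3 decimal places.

P(¬H | E) ≈ 0.958

Let H be the event that the patient has the disease. P(H) = 0.19, so P(¬H) = 0.81. With E the 'negative' result, P(E|H) = 0.15 and P(E|¬H) = 0.8.
P(E) = 0.15·0.19 + 0.8·0.81 = 0.028500 + 0.64800 = 0.67650.
By Bayes' theorem, P(H|E) = 0.028500 / 0.67650 = 0.042. Hence P(¬H|E) = 1 − 0.042 = 0.958.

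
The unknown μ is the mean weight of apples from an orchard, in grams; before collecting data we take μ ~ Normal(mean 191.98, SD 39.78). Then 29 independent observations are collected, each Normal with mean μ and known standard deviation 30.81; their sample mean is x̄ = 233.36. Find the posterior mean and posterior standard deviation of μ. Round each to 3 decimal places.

With known σ, the Normal prior is conjugate. Weight on the data is w = (n/σ²)/(n/σ² + 1/τ₀²) = 0.0305502/(0.0305502+0.00063193) = 0.97973.
Posterior mean = w·x̄ + (1−w)·μ₀ = 0.97973·233.36 + 0.020266·191.98 = 232.521. Posterior variance = 1/(0.0305502+0.00063193) = 32.0696, so SD = 5.663.

Posterior mean ≈ 232.521; posterior SD ≈ 5.663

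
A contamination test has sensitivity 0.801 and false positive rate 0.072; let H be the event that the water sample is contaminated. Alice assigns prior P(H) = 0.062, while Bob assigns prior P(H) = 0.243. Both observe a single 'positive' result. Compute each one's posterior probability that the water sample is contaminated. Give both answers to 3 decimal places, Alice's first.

Alice: 0.424; Bob: 0.781

The likelihood ratio for a 'positive' result is 0.801/0.072 = 11.125.
Alice: prior odds 0.062/0.938 = 0.066098; posterior odds 0.73534; posterior probability 0.424.
Bob: prior odds 0.243/0.757 = 0.32100; posterior odds 3.5712; posterior probability 0.781.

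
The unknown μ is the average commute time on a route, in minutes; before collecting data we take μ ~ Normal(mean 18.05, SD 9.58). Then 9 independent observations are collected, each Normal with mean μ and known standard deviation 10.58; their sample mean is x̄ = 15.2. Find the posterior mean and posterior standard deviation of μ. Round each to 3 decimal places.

Posterior mean ≈ 15.540; posterior SD ≈ 3.310

With known σ, the Normal prior is conjugate. Weight on the data is w = (n/σ²)/(n/σ² + 1/τ₀²) = 0.0804028/(0.0804028+0.0108960) = 0.88066.
Posterior mean = w·x̄ + (1−w)·μ₀ = 0.88066·15.2 + 0.11934·18.05 = 15.540. Posterior variance = 1/(0.0804028+0.0108960) = 10.9530, so SD = 3.310.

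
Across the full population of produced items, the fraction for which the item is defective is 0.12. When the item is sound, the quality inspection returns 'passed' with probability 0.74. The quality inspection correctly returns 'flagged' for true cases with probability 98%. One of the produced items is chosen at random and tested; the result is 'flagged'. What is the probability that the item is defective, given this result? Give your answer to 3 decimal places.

P(H | E) ≈ 0.339

Write H for 'the item is defective'. Prior odds H:¬H = 0.12/0.88 = 0.13636. For the 'flagged' outcome, the likelihood ratio is 0.98/0.26 = 3.7692.
Posterior odds = 0.13636 × 3.7692 = 0.51399, so P(H|E) = 0.51399/(1+0.51399) = 0.339.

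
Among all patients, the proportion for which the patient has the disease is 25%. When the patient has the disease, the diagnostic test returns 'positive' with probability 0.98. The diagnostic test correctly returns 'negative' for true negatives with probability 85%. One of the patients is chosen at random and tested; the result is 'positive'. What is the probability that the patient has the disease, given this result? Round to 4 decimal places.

P(H | E) ≈ 0.6853

Write H for 'the patient has the disease'. Prior odds H:¬H = 0.25/0.75 = 0.33333. For the 'positive' outcome, the likelihood ratio is 0.98/0.15 = 6.5333.
Posterior odds = 0.33333 × 6.5333 = 2.1778, so P(H|E) = 2.1778/(1+2.1778) = 0.6853.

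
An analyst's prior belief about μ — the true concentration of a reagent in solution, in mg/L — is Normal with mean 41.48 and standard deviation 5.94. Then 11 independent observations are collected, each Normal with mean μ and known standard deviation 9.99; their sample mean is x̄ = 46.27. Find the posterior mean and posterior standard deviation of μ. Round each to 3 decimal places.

Posterior mean ≈ 45.290; posterior SD ≈ 2.686

Prior precision 1/τ₀² = 1/5.94² = 0.0283418; data precision n/σ² = 11/9.99² = 0.110220.
Posterior precision = 0.0283418 + 0.110220 = 0.138562, giving posterior SD = 1/√0.138562 = 2.686.
Posterior mean = (0.0283418·41.48 + 0.110220·46.27) / 0.138562 = 45.290.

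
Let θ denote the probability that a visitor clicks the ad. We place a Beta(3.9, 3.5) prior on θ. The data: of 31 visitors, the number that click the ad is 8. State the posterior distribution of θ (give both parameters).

Posterior: Beta(11.9, 26.5)

The binomial likelihood is conjugate to the Beta prior: with 8 successes and 23 failures, the posterior is Beta(3.9+8, 3.5+23) = Beta(11.9, 26.5).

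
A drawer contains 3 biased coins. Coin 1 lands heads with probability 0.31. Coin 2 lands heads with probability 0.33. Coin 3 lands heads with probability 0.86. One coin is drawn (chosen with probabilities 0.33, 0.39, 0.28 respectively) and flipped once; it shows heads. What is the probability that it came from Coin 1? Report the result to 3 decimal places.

P(heads|C1) = 0.31; P(heads|C2) = 0.33; P(heads|C3) = 0.86.
Prior × likelihood for each source: 0.33·0.31=0.1023, 0.39·0.33=0.1287, 0.28·0.86=0.2408. Summing gives P(heads) = 0.47180.
P(Coin 1 | heads) = 0.1023 / 0.47180 = 0.217.

Posterior probability ≈ 0.217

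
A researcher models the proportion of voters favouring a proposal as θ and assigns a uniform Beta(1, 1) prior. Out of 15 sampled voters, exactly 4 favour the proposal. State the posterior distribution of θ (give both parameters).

The binomial likelihood is conjugate to the Beta prior: with 4 successes and 11 failures, the posterior is Beta(1+4, 1+11) = Beta(5, 12).

Posterior: Beta(5, 12)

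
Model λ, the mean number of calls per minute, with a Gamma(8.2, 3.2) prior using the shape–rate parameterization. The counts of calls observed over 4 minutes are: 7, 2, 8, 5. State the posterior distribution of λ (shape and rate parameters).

Posterior: Gamma(shape=30.2, rate=7.2)

Total count ∑xᵢ = 22 over n = 4 minutes.
Gamma is conjugate to the Poisson likelihood: posterior is Gamma(shape = 8.2+22 = 30.2, rate = 3.2+4 = 7.2).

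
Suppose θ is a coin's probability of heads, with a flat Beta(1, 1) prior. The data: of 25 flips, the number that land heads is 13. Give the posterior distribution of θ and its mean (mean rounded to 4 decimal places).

Observing 13 successes and 12 failures updates Beta(1, 1) by adding the success and failure counts to the two shape parameters: α = 1+13 = 14, β = 1+12 = 13.
Posterior mean = α/(α+β) = 14/27 = 0.5185.

Posterior: Beta(14, 13); mean ≈ 0.5185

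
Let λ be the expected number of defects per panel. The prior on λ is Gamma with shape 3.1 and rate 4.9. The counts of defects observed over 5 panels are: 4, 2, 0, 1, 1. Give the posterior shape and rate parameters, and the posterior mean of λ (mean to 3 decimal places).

Posterior: Gamma(shape=11.1, rate=9.9); mean ≈ 1.121

Total count ∑xᵢ = 8 over n = 5 panels.
Gamma is conjugate to the Poisson likelihood: posterior is Gamma(shape = 3.1+8 = 11.1, rate = 4.9+5 = 9.9).
Posterior mean = shape/rate = 11.1/9.9 = 1.121.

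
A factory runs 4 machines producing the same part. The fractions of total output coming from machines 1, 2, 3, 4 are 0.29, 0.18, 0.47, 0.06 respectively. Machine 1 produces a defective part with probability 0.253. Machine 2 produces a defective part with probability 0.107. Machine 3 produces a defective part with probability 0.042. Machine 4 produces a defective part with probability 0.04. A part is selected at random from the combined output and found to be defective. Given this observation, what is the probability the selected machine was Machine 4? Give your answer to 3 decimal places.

Posterior probability ≈ 0.021

Tabulate prior·likelihood by source: [1] prior 0.29, lik 0.253, product 0.07337; [2] prior 0.18, lik 0.107, product 0.01926; [3] prior 0.47, lik 0.042, product 0.01974; [4] prior 0.06, lik 0.04, product 0.002400.
Normalizing constant = 0.11477; the posterior for Machine 4 is its product over the sum, 0.002400/0.11477 = 0.021.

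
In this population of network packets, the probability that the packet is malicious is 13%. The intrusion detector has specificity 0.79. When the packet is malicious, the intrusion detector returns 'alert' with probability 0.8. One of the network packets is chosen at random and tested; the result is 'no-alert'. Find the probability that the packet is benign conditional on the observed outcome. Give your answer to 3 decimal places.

P(¬H | E) ≈ 0.964

Let H be the event that the packet is malicious. P(H) = 0.13, so P(¬H) = 0.87. With E the 'no-alert' result, P(E|H) = 0.2 and P(E|¬H) = 0.79.
P(E) = 0.2·0.13 + 0.79·0.87 = 0.026000 + 0.68730 = 0.71330.
By Bayes' theorem, P(H|E) = 0.026000 / 0.71330 = 0.036. Hence P(¬H|E) = 1 − 0.036 = 0.964.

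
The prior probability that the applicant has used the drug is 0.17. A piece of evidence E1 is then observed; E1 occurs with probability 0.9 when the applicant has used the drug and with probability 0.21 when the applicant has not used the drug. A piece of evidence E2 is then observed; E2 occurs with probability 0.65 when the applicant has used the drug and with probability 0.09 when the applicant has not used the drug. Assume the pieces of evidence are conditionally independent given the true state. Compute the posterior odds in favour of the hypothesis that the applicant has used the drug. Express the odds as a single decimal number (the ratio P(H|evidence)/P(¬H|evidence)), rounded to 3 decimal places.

Posterior odds ≈ 6.340

Prior odds = 0.17/(1−0.17) = 0.20482. In log-odds, ln(0.20482) = -1.5856.
Add log likelihood ratios: ln(4.2857) + ln(7.2222) = 3.4324.
Posterior log-odds = 1.8468, so posterior odds = exp(1.8468) = 6.3396.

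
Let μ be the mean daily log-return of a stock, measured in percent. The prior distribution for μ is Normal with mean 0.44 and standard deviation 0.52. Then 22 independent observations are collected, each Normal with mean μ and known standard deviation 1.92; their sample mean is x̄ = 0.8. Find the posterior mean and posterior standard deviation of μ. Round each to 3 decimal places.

Posterior mean ≈ 0.662; posterior SD ≈ 0.322

With known σ, the Normal prior is conjugate. Weight on the data is w = (n/σ²)/(n/σ² + 1/τ₀²) = 5.96788/(5.96788+3.69822) = 0.61740.
Posterior mean = w·x̄ + (1−w)·μ₀ = 0.61740·0.8 + 0.38260·0.44 = 0.662. Posterior variance = 1/(5.96788+3.69822) = 0.103454, so SD = 0.322.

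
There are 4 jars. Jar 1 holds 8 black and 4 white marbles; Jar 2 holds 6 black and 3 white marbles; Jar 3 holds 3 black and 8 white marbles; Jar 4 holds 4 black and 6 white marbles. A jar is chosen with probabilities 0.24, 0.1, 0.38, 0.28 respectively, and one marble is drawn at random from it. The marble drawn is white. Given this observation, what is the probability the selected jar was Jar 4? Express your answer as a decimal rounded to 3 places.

Posterior probability ≈ 0.301

P(white|Jar 1) = 0.3333; P(white|Jar 2) = 0.3333; P(white|Jar 3) = 0.7273; P(white|Jar 4) = 0.6.
Prior × likelihood for each source: 0.24·0.3333=0.08000, 0.1·0.3333=0.03333, 0.38·0.7273=0.2764, 0.28·0.6=0.1680. Summing gives P(white) = 0.55770.
P(Jar 4 | white) = 0.1680 / 0.55770 = 0.301.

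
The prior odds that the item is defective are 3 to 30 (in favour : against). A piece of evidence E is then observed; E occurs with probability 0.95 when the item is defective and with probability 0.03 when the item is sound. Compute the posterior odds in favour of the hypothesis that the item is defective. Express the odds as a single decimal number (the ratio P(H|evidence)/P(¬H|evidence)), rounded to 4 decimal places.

Prior odds = 3/30 = 0.10000. In log-odds, ln(0.10000) = -2.3026.
Add log likelihood ratio: ln(31.667) = 3.4553.
Posterior log-odds = 1.1527, so posterior odds = exp(1.1527) = 3.1667.

Posterior odds ≈ 3.1667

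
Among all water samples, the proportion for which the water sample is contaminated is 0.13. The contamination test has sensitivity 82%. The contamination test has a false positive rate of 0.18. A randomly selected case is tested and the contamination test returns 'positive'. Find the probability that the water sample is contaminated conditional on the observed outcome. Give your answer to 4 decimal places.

Write H for 'the water sample is contaminated'. Prior odds H:¬H = 0.13/0.87 = 0.14943. For the 'positive' outcome, the likelihood ratio is 0.82/0.18 = 4.5556.
Posterior odds = 0.14943 × 4.5556 = 0.68072, so P(H|E) = 0.68072/(1+0.68072) = 0.4050.

P(H | E) ≈ 0.4050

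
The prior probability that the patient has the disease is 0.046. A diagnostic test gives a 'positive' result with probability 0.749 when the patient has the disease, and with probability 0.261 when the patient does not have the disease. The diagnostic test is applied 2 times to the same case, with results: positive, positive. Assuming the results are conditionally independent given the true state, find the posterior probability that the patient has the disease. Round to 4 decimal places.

Posterior P(H) ≈ 0.2842

With H the event that the patient has the disease, the joint likelihood of the observed sequence is P(data|H) = 0.749·0.749 = 0.56100 and P(data|¬H) = 0.261·0.261 = 0.068121.
Bayes: P(H|data) = 0.046·0.56100 / (0.046·0.56100 + 0.954·0.068121) = 0.025806/0.090793 = 0.2842.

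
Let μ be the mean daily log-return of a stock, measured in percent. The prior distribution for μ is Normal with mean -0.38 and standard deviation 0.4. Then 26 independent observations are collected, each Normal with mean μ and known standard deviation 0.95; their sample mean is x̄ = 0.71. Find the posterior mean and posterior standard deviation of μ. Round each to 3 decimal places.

With known σ, the Normal prior is conjugate. Weight on the data is w = (n/σ²)/(n/σ² + 1/τ₀²) = 28.8089/(28.8089+6.25000) = 0.82173.
Posterior mean = w·x̄ + (1−w)·μ₀ = 0.82173·0.71 + 0.17827·-0.38 = 0.516. Posterior variance = 1/(28.8089+6.25000) = 0.0285235, so SD = 0.169.

Posterior mean ≈ 0.516; posterior SD ≈ 0.169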